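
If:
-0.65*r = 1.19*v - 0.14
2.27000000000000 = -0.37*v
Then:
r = 11.45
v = -6.14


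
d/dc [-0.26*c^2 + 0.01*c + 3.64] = 0.01 - 0.52*c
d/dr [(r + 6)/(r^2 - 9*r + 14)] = (r^2 - 9*r - (r + 6)*(2*r - 9) + 14)/(r^2 - 9*r + 14)^2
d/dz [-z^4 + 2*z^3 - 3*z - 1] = -4*z^3 + 6*z^2 - 3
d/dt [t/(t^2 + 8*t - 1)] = (t^2 - 2*t*(t + 4) + 8*t - 1)/(t^2 + 8*t - 1)^2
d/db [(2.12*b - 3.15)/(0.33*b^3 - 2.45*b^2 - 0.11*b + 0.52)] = (-1.3992*b^3 + 8.3125*b^2 - 15.435*b + 0.7559)/(0.1089*b^6 - 1.617*b^5 + 5.9299*b^4 + 0.8822*b^3 - 2.5359*b^2 - 0.1144*b + 0.2704)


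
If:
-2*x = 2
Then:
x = -1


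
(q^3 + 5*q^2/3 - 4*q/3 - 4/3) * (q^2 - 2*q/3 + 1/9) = q^5 + q^4 - 7*q^3/3 - 7*q^2/27 + 20*q/27 - 4/27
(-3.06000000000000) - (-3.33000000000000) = 0.270000000000000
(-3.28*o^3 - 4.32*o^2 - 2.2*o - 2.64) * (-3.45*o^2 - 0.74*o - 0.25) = 11.316*o^5 + 17.3312*o^4 + 11.6068*o^3 + 11.816*o^2 + 2.5036*o + 0.66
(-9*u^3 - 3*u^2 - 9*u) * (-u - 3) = 9*u^4 + 30*u^3 + 18*u^2 + 27*u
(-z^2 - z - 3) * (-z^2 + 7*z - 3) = z^4 - 6*z^3 - z^2 - 18*z + 9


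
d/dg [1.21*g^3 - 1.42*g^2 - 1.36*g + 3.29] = 3.63*g^2 - 2.84*g - 1.36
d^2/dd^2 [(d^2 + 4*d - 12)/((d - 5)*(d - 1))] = 2*(10*d^3 - 51*d^2 + 156*d - 227)/(d^6 - 18*d^5 + 123*d^4 - 396*d^3 + 615*d^2 - 450*d + 125)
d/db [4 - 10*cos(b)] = 10*sin(b)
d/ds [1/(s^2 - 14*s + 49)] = 2*(7 - s)/(s^2 - 14*s + 49)^2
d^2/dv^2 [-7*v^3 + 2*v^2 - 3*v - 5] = 4 - 42*v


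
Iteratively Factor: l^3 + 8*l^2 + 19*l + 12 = (l + 3)*(l^2 + 5*l + 4) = (l + 1)*(l + 3)*(l + 4)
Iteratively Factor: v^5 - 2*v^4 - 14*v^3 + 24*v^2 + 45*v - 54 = (v + 2)*(v^4 - 4*v^3 - 6*v^2 + 36*v - 27) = (v - 1)*(v + 2)*(v^3 - 3*v^2 - 9*v + 27) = (v - 3)*(v - 1)*(v + 2)*(v^2 - 9) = (v - 3)*(v - 1)*(v + 2)*(v + 3)*(v - 3)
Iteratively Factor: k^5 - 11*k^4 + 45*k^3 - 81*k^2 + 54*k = (k - 3)*(k^4 - 8*k^3 + 21*k^2 - 18*k) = (k - 3)^2*(k^3 - 5*k^2 + 6*k) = (k - 3)^3*(k^2 - 2*k) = k*(k - 3)^3*(k - 2)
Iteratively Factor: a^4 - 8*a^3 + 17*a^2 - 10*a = (a - 1)*(a^3 - 7*a^2 + 10*a) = a*(a - 1)*(a^2 - 7*a + 10) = a*(a - 5)*(a - 1)*(a - 2)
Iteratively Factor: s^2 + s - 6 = (s - 2)*(s + 3)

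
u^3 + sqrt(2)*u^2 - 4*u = u*(u - sqrt(2))*(u + 2*sqrt(2))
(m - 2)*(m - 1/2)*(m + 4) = m^3 + 3*m^2/2 - 9*m + 4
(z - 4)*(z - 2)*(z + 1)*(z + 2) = z^4 - 3*z^3 - 8*z^2 + 12*z + 16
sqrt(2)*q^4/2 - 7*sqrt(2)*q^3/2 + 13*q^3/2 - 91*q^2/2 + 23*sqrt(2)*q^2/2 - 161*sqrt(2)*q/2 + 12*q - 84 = (q - 7)*(q + 3*sqrt(2)/2)*(q + 4*sqrt(2))*(sqrt(2)*q/2 + 1)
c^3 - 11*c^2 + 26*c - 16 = (c - 8)*(c - 2)*(c - 1)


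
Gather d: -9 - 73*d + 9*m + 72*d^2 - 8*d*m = 72*d^2 + d*(-8*m - 73) + 9*m - 9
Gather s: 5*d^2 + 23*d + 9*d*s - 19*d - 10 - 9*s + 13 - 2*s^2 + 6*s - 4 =5*d^2 + 4*d - 2*s^2 + s*(9*d - 3) - 1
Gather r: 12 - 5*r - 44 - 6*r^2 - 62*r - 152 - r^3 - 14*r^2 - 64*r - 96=-r^3 - 20*r^2 - 131*r - 280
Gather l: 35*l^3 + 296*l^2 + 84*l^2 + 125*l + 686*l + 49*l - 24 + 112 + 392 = 35*l^3 + 380*l^2 + 860*l + 480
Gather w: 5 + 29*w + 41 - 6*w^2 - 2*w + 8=-6*w^2 + 27*w + 54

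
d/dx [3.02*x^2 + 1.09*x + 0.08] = 6.04*x + 1.09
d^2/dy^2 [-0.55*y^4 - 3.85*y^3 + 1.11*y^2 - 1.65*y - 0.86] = -6.6*y^2 - 23.1*y + 2.22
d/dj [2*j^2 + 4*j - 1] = 4*j + 4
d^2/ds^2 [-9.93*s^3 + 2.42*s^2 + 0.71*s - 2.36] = 4.84 - 59.58*s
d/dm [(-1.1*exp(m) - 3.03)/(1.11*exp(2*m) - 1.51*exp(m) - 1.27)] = (1.221*exp(2*m) + 6.7266*exp(m) - 3.1783)*exp(m)/(1.2321*exp(4*m) - 3.3522*exp(3*m) - 0.5393*exp(2*m) + 3.8354*exp(m) + 1.6129)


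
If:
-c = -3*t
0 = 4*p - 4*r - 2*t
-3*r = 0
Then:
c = 3*t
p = t/2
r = 0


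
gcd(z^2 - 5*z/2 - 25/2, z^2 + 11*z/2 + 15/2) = z + 5/2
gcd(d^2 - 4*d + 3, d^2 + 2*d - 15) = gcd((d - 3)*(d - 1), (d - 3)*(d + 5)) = d - 3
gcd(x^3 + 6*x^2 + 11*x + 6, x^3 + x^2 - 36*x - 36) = x + 1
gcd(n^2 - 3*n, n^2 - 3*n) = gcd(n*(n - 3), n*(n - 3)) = n^2 - 3*n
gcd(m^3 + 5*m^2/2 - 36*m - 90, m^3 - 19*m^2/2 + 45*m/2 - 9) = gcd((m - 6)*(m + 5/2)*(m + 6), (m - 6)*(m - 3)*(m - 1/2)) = m - 6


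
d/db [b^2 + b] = 2*b + 1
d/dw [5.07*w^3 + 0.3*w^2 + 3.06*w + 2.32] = 15.21*w^2 + 0.6*w + 3.06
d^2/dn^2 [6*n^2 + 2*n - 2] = 12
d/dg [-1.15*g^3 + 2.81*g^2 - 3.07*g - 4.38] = -3.45*g^2 + 5.62*g - 3.07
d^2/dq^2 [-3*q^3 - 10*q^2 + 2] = -18*q - 20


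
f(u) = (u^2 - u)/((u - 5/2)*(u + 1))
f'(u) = (2*u - 1)/((u - 5/2)*(u + 1)) - (u^2 - u)/((u - 5/2)*(u + 1)^2) - (u^2 - u)/((u - 5/2)^2*(u + 1))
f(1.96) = -1.18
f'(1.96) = -3.61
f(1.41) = -0.22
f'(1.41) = -0.80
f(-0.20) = -0.11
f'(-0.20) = 0.75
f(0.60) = 0.08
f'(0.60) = -0.07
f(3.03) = 2.88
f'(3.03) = -3.78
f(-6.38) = 0.99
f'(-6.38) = 0.01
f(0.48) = 0.08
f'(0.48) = -0.00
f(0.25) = 0.07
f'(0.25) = 0.15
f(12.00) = 1.07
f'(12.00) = -0.00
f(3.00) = 3.00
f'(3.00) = -4.25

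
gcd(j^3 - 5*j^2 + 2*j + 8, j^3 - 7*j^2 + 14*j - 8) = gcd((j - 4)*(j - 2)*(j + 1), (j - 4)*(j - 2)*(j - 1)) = j^2 - 6*j + 8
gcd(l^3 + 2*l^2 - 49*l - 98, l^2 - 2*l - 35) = l - 7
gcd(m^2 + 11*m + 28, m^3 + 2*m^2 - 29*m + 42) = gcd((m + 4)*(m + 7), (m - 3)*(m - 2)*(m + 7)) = m + 7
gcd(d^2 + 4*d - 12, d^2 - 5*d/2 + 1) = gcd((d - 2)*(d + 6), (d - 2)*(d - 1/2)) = d - 2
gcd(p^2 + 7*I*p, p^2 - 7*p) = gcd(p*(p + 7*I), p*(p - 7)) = p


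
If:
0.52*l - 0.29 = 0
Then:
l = 0.56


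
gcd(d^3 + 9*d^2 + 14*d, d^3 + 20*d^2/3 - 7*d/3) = d^2 + 7*d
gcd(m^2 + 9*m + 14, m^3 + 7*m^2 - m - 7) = m + 7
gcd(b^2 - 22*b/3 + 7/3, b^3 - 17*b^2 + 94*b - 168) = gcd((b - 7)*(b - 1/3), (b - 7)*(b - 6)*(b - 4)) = b - 7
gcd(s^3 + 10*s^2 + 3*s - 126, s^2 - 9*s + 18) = s - 3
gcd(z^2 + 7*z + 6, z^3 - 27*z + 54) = z + 6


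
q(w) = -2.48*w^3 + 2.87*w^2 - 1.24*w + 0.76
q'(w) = -7.44*w^2 + 5.74*w - 1.24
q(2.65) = -28.52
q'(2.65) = -38.28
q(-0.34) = 1.61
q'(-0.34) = -4.05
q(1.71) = -5.37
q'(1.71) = -13.18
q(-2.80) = 81.17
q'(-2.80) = -75.64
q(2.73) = -31.69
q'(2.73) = -41.02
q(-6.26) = 729.37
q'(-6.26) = -328.73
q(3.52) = -76.21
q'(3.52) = -73.22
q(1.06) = -0.28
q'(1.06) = -3.52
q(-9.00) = 2052.31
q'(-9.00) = -655.54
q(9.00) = -1585.85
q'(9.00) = -552.22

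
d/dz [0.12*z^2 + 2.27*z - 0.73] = 0.24*z + 2.27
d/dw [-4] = 0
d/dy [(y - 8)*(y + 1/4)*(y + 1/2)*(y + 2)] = 4*y^3 - 63*y^2/4 - 163*y/4 - 51/4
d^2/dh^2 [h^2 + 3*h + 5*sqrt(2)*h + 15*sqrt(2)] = 2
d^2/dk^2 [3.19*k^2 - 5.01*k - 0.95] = 6.38000000000000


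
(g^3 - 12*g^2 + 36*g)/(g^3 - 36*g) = (g - 6)/(g + 6)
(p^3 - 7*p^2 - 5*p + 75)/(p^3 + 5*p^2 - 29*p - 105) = (p - 5)/(p + 7)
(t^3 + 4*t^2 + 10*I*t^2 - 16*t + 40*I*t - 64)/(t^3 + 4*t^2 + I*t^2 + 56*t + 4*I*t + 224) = (t + 2*I)/(t - 7*I)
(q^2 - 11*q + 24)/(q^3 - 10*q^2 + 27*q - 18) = (q - 8)/(q^2 - 7*q + 6)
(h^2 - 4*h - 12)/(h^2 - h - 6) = (h - 6)/(h - 3)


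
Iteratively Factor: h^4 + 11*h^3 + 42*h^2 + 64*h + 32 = (h + 4)*(h^3 + 7*h^2 + 14*h + 8) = (h + 4)^2*(h^2 + 3*h + 2) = (h + 2)*(h + 4)^2*(h + 1)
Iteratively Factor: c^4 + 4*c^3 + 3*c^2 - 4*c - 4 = (c - 1)*(c^3 + 5*c^2 + 8*c + 4) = (c - 1)*(c + 2)*(c^2 + 3*c + 2) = (c - 1)*(c + 1)*(c + 2)*(c + 2)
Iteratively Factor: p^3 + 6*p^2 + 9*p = (p)*(p^2 + 6*p + 9) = p*(p + 3)*(p + 3)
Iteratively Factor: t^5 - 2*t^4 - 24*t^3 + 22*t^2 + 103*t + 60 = (t + 1)*(t^4 - 3*t^3 - 21*t^2 + 43*t + 60) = (t + 1)*(t + 4)*(t^3 - 7*t^2 + 7*t + 15) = (t - 5)*(t + 1)*(t + 4)*(t^2 - 2*t - 3) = (t - 5)*(t - 3)*(t + 1)*(t + 4)*(t + 1)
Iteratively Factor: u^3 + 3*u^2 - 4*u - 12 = (u - 2)*(u^2 + 5*u + 6) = (u - 2)*(u + 3)*(u + 2)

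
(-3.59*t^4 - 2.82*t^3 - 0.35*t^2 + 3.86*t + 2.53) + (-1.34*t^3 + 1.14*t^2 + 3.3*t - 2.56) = -3.59*t^4 - 4.16*t^3 + 0.79*t^2 + 7.16*t - 0.0300000000000002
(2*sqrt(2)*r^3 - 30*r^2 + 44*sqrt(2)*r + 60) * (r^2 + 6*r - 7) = 2*sqrt(2)*r^5 - 30*r^4 + 12*sqrt(2)*r^4 - 180*r^3 + 30*sqrt(2)*r^3 + 270*r^2 + 264*sqrt(2)*r^2 - 308*sqrt(2)*r + 360*r - 420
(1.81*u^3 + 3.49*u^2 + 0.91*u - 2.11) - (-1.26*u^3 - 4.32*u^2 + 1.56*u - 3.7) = 3.07*u^3 + 7.81*u^2 - 0.65*u + 1.59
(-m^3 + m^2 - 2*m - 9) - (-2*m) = -m^3 + m^2 - 9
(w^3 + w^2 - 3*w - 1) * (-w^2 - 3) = -w^5 - w^4 - 2*w^2 + 9*w + 3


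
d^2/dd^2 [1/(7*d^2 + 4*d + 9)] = 2*(-49*d^2 - 28*d + 4*(7*d + 2)^2 - 63)/(7*d^2 + 4*d + 9)^3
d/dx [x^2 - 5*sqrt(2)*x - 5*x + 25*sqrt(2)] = 2*x - 5*sqrt(2) - 5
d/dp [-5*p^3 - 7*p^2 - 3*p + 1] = -15*p^2 - 14*p - 3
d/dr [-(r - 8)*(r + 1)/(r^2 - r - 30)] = 2*(-3*r^2 + 22*r - 101)/(r^4 - 2*r^3 - 59*r^2 + 60*r + 900)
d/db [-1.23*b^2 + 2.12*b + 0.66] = 2.12 - 2.46*b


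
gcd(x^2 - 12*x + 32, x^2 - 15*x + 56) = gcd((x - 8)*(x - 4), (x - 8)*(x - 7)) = x - 8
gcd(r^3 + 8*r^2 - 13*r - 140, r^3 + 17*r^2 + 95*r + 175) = r^2 + 12*r + 35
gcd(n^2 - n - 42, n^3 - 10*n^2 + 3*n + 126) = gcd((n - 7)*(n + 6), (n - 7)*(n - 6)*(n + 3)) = n - 7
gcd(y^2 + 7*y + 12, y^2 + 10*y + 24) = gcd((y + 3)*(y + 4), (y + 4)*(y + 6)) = y + 4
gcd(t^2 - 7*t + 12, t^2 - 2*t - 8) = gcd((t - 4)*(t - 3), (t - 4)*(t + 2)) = t - 4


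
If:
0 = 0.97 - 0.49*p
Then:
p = 1.98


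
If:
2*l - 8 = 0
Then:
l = 4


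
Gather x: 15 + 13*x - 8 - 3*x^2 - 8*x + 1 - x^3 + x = -x^3 - 3*x^2 + 6*x + 8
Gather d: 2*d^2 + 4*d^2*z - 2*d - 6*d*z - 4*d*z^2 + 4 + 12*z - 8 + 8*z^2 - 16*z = d^2*(4*z + 2) + d*(-4*z^2 - 6*z - 2) + 8*z^2 - 4*z - 4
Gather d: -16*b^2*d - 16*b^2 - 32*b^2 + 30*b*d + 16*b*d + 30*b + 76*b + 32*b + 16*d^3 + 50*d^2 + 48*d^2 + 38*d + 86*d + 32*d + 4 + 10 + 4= -48*b^2 + 138*b + 16*d^3 + 98*d^2 + d*(-16*b^2 + 46*b + 156) + 18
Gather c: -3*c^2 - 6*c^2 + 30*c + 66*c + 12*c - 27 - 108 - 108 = -9*c^2 + 108*c - 243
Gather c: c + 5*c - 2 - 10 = 6*c - 12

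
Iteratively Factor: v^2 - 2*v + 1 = (v - 1)*(v - 1)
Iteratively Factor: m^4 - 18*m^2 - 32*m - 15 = (m + 3)*(m^3 - 3*m^2 - 9*m - 5) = (m + 1)*(m + 3)*(m^2 - 4*m - 5) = (m - 5)*(m + 1)*(m + 3)*(m + 1)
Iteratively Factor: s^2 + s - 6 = (s - 2)*(s + 3)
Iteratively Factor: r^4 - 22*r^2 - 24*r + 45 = (r - 1)*(r^3 + r^2 - 21*r - 45) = (r - 1)*(r + 3)*(r^2 - 2*r - 15) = (r - 1)*(r + 3)^2*(r - 5)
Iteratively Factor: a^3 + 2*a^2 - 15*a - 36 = (a + 3)*(a^2 - a - 12) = (a - 4)*(a + 3)*(a + 3)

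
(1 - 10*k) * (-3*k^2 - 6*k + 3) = 30*k^3 + 57*k^2 - 36*k + 3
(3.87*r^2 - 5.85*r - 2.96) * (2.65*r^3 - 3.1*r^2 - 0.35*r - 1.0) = 10.2555*r^5 - 27.4995*r^4 + 8.9365*r^3 + 7.3535*r^2 + 6.886*r + 2.96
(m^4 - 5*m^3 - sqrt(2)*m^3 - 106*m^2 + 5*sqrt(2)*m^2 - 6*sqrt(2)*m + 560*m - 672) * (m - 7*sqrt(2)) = m^5 - 8*sqrt(2)*m^4 - 5*m^4 - 92*m^3 + 40*sqrt(2)*m^3 + 490*m^2 + 736*sqrt(2)*m^2 - 3920*sqrt(2)*m - 588*m + 4704*sqrt(2)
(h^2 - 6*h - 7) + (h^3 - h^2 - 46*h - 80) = h^3 - 52*h - 87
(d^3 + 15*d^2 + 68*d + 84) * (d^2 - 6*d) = d^5 + 9*d^4 - 22*d^3 - 324*d^2 - 504*d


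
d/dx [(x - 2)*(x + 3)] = 2*x + 1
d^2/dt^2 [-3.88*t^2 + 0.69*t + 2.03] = -7.76000000000000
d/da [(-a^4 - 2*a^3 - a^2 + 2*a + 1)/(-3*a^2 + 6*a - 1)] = 2*(3*a^5 - 6*a^4 - 10*a^3 + 3*a^2 + 4*a - 4)/(9*a^4 - 36*a^3 + 42*a^2 - 12*a + 1)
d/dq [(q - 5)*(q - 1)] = 2*q - 6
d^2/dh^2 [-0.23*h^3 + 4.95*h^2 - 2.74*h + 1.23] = 9.9 - 1.38*h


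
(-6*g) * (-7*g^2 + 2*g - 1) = 42*g^3 - 12*g^2 + 6*g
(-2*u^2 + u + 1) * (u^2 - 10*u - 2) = -2*u^4 + 21*u^3 - 5*u^2 - 12*u - 2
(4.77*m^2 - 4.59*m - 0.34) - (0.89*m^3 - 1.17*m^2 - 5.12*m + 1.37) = -0.89*m^3 + 5.94*m^2 + 0.53*m - 1.71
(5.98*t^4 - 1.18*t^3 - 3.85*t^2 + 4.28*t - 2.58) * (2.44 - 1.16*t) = -6.9368*t^5 + 15.96*t^4 + 1.5868*t^3 - 14.3588*t^2 + 13.436*t - 6.2952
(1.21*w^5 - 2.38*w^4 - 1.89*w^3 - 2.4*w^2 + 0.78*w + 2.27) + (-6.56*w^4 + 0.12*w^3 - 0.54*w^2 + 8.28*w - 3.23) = 1.21*w^5 - 8.94*w^4 - 1.77*w^3 - 2.94*w^2 + 9.06*w - 0.96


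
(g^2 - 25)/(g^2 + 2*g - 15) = (g - 5)/(g - 3)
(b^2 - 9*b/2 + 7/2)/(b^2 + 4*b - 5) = (b - 7/2)/(b + 5)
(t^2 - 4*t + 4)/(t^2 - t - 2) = (t - 2)/(t + 1)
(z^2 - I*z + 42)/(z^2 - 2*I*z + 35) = (z + 6*I)/(z + 5*I)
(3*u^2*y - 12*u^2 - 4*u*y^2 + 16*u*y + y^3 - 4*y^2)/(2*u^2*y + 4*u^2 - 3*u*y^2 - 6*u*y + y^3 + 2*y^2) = (-3*u*y + 12*u + y^2 - 4*y)/(-2*u*y - 4*u + y^2 + 2*y)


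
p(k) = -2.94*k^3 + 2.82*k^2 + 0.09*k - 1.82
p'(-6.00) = -351.27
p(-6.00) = 734.20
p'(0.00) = 0.09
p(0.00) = -1.82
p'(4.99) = -191.39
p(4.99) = -296.45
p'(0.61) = 0.25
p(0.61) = -1.38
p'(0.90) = -1.98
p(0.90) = -1.60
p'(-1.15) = -18.06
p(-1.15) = 6.28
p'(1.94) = -22.16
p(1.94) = -12.50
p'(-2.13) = -51.94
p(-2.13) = 39.19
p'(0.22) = 0.90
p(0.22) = -1.70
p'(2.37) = -36.08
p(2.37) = -24.90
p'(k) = -8.82*k^2 + 5.64*k + 0.09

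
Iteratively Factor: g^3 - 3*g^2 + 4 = (g - 2)*(g^2 - g - 2) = (g - 2)^2*(g + 1)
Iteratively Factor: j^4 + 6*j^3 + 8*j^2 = (j + 4)*(j^3 + 2*j^2) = j*(j + 4)*(j^2 + 2*j) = j^2*(j + 4)*(j + 2)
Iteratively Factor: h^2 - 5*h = (h)*(h - 5)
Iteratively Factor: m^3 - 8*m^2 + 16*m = (m)*(m^2 - 8*m + 16) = m*(m - 4)*(m - 4)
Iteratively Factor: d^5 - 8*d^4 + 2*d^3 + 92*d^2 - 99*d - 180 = (d - 4)*(d^4 - 4*d^3 - 14*d^2 + 36*d + 45) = (d - 4)*(d + 1)*(d^3 - 5*d^2 - 9*d + 45) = (d - 4)*(d + 1)*(d + 3)*(d^2 - 8*d + 15) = (d - 4)*(d - 3)*(d + 1)*(d + 3)*(d - 5)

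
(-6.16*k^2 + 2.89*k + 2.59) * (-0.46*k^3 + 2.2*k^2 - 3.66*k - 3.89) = 2.8336*k^5 - 14.8814*k^4 + 27.7122*k^3 + 19.083*k^2 - 20.7215*k - 10.0751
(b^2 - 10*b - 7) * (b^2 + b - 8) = b^4 - 9*b^3 - 25*b^2 + 73*b + 56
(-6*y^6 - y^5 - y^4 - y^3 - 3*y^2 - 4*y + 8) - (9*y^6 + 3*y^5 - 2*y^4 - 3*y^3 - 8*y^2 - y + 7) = -15*y^6 - 4*y^5 + y^4 + 2*y^3 + 5*y^2 - 3*y + 1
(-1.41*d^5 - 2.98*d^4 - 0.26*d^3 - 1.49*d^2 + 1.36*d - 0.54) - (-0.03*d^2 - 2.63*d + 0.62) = -1.41*d^5 - 2.98*d^4 - 0.26*d^3 - 1.46*d^2 + 3.99*d - 1.16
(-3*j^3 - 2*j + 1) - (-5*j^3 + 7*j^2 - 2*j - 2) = 2*j^3 - 7*j^2 + 3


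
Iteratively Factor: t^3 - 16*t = (t)*(t^2 - 16) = t*(t + 4)*(t - 4)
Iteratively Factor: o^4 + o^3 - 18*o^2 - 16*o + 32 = (o + 4)*(o^3 - 3*o^2 - 6*o + 8) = (o - 4)*(o + 4)*(o^2 + o - 2) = (o - 4)*(o - 1)*(o + 4)*(o + 2)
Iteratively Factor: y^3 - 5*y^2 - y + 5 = (y - 1)*(y^2 - 4*y - 5) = (y - 1)*(y + 1)*(y - 5)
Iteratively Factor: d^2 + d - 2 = (d + 2)*(d - 1)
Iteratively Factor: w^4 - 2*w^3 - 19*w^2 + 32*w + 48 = (w - 4)*(w^3 + 2*w^2 - 11*w - 12) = (w - 4)*(w - 3)*(w^2 + 5*w + 4) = (w - 4)*(w - 3)*(w + 4)*(w + 1)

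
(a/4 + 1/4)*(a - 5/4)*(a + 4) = a^3/4 + 15*a^2/16 - 9*a/16 - 5/4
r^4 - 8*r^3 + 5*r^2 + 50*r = r*(r - 5)^2*(r + 2)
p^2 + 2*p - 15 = (p - 3)*(p + 5)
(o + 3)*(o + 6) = o^2 + 9*o + 18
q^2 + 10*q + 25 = (q + 5)^2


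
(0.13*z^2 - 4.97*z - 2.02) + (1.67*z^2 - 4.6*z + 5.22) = 1.8*z^2 - 9.57*z + 3.2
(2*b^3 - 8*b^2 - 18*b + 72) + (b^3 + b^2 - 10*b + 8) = 3*b^3 - 7*b^2 - 28*b + 80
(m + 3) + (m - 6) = 2*m - 3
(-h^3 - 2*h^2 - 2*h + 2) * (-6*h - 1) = 6*h^4 + 13*h^3 + 14*h^2 - 10*h - 2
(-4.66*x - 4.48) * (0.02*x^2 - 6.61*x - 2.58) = -0.0932*x^3 + 30.713*x^2 + 41.6356*x + 11.5584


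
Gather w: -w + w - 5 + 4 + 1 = 0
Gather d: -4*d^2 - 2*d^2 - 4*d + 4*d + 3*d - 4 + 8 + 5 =-6*d^2 + 3*d + 9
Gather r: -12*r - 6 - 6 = -12*r - 12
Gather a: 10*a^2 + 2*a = 10*a^2 + 2*a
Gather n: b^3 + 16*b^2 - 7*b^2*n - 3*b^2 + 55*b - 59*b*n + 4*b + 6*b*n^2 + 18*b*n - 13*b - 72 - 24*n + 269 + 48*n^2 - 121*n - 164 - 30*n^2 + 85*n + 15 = b^3 + 13*b^2 + 46*b + n^2*(6*b + 18) + n*(-7*b^2 - 41*b - 60) + 48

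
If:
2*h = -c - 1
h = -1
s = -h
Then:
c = 1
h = -1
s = 1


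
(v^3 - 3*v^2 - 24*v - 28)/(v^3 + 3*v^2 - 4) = (v - 7)/(v - 1)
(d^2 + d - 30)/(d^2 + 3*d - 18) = (d - 5)/(d - 3)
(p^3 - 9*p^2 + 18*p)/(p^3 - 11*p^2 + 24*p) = (p - 6)/(p - 8)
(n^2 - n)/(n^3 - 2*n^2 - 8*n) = (1 - n)/(-n^2 + 2*n + 8)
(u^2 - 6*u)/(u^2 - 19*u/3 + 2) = 3*u/(3*u - 1)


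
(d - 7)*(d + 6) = d^2 - d - 42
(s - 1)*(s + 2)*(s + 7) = s^3 + 8*s^2 + 5*s - 14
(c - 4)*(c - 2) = c^2 - 6*c + 8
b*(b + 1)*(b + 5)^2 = b^4 + 11*b^3 + 35*b^2 + 25*b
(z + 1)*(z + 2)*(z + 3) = z^3 + 6*z^2 + 11*z + 6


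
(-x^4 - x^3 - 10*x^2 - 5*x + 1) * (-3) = 3*x^4 + 3*x^3 + 30*x^2 + 15*x - 3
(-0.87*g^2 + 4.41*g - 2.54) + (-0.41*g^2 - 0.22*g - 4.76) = -1.28*g^2 + 4.19*g - 7.3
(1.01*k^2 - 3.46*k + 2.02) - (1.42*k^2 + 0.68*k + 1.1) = -0.41*k^2 - 4.14*k + 0.92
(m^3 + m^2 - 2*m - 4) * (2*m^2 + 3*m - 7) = 2*m^5 + 5*m^4 - 8*m^3 - 21*m^2 + 2*m + 28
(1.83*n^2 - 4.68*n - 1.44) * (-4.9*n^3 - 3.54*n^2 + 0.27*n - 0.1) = -8.967*n^5 + 16.4538*n^4 + 24.1173*n^3 + 3.651*n^2 + 0.0791999999999999*n + 0.144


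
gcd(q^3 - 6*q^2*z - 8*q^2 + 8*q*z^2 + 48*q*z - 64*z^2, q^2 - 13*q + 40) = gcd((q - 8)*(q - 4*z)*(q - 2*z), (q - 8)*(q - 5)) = q - 8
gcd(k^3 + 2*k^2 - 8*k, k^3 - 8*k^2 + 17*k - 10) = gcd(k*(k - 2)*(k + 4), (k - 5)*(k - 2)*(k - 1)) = k - 2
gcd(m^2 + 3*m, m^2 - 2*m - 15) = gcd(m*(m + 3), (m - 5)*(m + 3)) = m + 3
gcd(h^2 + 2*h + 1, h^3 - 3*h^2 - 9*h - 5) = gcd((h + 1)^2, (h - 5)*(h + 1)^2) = h^2 + 2*h + 1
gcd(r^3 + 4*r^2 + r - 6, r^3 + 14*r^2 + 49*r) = 1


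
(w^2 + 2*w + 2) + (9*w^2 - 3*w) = 10*w^2 - w + 2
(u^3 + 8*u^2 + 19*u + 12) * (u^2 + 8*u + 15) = u^5 + 16*u^4 + 98*u^3 + 284*u^2 + 381*u + 180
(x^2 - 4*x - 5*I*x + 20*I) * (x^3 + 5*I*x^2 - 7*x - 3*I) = x^5 - 4*x^4 + 18*x^3 - 72*x^2 + 32*I*x^2 - 15*x - 128*I*x + 60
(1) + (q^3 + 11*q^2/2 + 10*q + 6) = q^3 + 11*q^2/2 + 10*q + 7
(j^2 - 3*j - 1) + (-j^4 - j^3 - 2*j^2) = -j^4 - j^3 - j^2 - 3*j - 1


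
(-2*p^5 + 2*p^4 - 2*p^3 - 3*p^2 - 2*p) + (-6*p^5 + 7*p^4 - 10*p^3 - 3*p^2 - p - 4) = -8*p^5 + 9*p^4 - 12*p^3 - 6*p^2 - 3*p - 4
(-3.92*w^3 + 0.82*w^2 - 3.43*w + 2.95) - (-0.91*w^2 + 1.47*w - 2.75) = -3.92*w^3 + 1.73*w^2 - 4.9*w + 5.7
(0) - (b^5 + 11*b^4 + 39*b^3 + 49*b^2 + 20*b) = -b^5 - 11*b^4 - 39*b^3 - 49*b^2 - 20*b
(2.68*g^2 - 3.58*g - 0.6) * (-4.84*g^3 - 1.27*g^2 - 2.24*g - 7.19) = -12.9712*g^5 + 13.9236*g^4 + 1.4474*g^3 - 10.488*g^2 + 27.0842*g + 4.314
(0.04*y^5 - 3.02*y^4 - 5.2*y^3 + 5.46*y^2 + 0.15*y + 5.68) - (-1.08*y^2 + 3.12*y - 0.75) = 0.04*y^5 - 3.02*y^4 - 5.2*y^3 + 6.54*y^2 - 2.97*y + 6.43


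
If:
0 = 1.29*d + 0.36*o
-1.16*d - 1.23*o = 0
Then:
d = 0.00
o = 0.00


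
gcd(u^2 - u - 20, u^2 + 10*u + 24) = u + 4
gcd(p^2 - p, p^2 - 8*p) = p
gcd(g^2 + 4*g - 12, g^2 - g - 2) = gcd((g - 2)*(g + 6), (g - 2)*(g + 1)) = g - 2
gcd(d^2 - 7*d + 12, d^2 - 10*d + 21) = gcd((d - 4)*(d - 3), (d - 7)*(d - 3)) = d - 3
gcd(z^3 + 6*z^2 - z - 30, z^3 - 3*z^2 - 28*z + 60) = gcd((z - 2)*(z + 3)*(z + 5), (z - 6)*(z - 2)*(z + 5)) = z^2 + 3*z - 10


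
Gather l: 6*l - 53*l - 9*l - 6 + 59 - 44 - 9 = -56*l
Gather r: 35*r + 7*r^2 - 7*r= 7*r^2 + 28*r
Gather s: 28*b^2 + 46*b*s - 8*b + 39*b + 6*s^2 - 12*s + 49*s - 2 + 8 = 28*b^2 + 31*b + 6*s^2 + s*(46*b + 37) + 6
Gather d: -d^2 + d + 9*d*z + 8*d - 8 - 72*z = -d^2 + d*(9*z + 9) - 72*z - 8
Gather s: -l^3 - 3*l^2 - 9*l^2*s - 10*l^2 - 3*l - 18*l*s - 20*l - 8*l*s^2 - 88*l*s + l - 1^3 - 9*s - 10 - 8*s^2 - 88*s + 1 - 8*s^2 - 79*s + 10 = -l^3 - 13*l^2 - 22*l + s^2*(-8*l - 16) + s*(-9*l^2 - 106*l - 176)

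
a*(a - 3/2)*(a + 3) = a^3 + 3*a^2/2 - 9*a/2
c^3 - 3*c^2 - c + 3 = (c - 3)*(c - 1)*(c + 1)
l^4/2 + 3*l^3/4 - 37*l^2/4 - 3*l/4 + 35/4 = (l/2 + 1/2)*(l - 7/2)*(l - 1)*(l + 5)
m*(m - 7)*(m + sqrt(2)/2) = m^3 - 7*m^2 + sqrt(2)*m^2/2 - 7*sqrt(2)*m/2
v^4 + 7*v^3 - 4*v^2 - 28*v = v*(v - 2)*(v + 2)*(v + 7)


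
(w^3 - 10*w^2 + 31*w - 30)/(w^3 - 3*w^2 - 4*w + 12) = (w - 5)/(w + 2)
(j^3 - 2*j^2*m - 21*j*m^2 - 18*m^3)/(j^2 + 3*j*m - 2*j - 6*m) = (j^2 - 5*j*m - 6*m^2)/(j - 2)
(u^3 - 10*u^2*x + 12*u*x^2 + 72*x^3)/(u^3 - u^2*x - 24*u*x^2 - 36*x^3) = (u - 6*x)/(u + 3*x)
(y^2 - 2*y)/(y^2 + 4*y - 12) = y/(y + 6)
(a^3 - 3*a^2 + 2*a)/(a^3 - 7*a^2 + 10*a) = (a - 1)/(a - 5)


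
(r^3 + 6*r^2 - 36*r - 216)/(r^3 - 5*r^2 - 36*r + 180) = (r + 6)/(r - 5)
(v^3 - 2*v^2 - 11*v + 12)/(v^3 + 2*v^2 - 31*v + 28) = (v + 3)/(v + 7)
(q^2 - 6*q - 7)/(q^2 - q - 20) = (-q^2 + 6*q + 7)/(-q^2 + q + 20)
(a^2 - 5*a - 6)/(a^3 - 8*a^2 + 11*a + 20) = (a - 6)/(a^2 - 9*a + 20)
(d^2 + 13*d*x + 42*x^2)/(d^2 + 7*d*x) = (d + 6*x)/d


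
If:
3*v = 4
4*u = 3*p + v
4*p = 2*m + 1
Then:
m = 8*u/3 - 25/18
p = 4*u/3 - 4/9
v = 4/3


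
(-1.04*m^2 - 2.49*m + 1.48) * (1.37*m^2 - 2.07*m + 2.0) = -1.4248*m^4 - 1.2585*m^3 + 5.1019*m^2 - 8.0436*m + 2.96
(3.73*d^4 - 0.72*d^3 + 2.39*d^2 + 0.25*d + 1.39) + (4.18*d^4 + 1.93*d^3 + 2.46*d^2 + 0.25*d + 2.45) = 7.91*d^4 + 1.21*d^3 + 4.85*d^2 + 0.5*d + 3.84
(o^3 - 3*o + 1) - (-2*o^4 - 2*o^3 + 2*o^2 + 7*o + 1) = 2*o^4 + 3*o^3 - 2*o^2 - 10*o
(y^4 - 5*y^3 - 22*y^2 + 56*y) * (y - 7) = y^5 - 12*y^4 + 13*y^3 + 210*y^2 - 392*y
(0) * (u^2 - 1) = 0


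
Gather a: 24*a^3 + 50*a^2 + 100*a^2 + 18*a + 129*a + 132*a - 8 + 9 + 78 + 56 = 24*a^3 + 150*a^2 + 279*a + 135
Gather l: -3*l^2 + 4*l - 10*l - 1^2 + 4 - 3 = -3*l^2 - 6*l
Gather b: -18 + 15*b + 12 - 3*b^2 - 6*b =-3*b^2 + 9*b - 6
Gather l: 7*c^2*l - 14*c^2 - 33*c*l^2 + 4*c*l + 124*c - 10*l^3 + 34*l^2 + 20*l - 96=-14*c^2 + 124*c - 10*l^3 + l^2*(34 - 33*c) + l*(7*c^2 + 4*c + 20) - 96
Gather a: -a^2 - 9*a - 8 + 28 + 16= -a^2 - 9*a + 36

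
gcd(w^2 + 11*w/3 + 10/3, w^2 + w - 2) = w + 2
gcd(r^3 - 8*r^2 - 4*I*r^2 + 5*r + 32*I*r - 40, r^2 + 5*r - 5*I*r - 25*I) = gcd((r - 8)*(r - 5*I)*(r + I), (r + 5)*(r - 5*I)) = r - 5*I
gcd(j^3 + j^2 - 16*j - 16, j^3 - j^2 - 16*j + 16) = j^2 - 16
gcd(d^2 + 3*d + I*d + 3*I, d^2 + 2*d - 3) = d + 3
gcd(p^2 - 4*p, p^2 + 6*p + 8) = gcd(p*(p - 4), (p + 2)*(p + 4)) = 1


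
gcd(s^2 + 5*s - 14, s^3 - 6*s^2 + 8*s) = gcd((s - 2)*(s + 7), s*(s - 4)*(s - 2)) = s - 2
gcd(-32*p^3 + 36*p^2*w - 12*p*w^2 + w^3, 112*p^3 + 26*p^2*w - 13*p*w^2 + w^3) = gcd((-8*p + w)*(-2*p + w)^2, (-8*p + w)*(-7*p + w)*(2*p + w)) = 8*p - w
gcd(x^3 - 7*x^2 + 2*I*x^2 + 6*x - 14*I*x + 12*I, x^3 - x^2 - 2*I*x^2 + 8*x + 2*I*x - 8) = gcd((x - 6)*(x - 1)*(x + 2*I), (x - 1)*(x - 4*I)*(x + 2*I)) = x^2 + x*(-1 + 2*I) - 2*I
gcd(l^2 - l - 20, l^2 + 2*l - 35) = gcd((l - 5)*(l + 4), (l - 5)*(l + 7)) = l - 5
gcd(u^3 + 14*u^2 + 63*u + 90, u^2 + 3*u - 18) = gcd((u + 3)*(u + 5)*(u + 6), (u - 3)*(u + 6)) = u + 6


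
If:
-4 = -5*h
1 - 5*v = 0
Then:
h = 4/5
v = 1/5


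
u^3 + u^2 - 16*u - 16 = (u - 4)*(u + 1)*(u + 4)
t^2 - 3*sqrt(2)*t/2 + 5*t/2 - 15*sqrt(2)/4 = (t + 5/2)*(t - 3*sqrt(2)/2)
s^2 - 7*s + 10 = (s - 5)*(s - 2)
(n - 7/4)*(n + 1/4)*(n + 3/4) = n^3 - 3*n^2/4 - 25*n/16 - 21/64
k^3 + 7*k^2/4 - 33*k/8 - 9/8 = (k - 3/2)*(k + 1/4)*(k + 3)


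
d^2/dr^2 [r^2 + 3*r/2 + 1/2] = 2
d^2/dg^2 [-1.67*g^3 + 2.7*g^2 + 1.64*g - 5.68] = 5.4 - 10.02*g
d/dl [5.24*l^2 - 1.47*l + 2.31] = 10.48*l - 1.47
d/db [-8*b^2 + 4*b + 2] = 4 - 16*b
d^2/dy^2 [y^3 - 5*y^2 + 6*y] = 6*y - 10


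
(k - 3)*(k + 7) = k^2 + 4*k - 21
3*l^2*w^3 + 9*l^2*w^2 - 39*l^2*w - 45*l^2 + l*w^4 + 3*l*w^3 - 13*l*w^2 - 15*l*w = (3*l + w)*(w - 3)*(w + 5)*(l*w + l)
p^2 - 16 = (p - 4)*(p + 4)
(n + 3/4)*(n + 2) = n^2 + 11*n/4 + 3/2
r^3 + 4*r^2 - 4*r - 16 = (r - 2)*(r + 2)*(r + 4)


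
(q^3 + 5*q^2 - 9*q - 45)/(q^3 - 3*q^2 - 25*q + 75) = (q + 3)/(q - 5)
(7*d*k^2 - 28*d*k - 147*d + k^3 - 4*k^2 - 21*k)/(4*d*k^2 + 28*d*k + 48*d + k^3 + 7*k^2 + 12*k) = (7*d*k - 49*d + k^2 - 7*k)/(4*d*k + 16*d + k^2 + 4*k)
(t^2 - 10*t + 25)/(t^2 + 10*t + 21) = (t^2 - 10*t + 25)/(t^2 + 10*t + 21)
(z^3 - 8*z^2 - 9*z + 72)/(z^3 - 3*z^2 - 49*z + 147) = (z^2 - 5*z - 24)/(z^2 - 49)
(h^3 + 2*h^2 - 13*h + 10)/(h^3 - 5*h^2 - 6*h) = (-h^3 - 2*h^2 + 13*h - 10)/(h*(-h^2 + 5*h + 6))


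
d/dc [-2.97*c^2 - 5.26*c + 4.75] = -5.94*c - 5.26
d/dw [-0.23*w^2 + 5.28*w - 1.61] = 5.28 - 0.46*w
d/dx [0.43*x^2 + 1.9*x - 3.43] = 0.86*x + 1.9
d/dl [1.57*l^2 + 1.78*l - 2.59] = 3.14*l + 1.78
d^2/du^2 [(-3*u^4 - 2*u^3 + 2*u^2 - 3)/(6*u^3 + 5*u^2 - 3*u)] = 6*(u^6 + 9*u^5 - 207*u^4 - 236*u^3 - 21*u^2 + 45*u - 9)/(u^3*(216*u^6 + 540*u^5 + 126*u^4 - 415*u^3 - 63*u^2 + 135*u - 27))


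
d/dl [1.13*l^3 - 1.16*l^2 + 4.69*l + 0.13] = 3.39*l^2 - 2.32*l + 4.69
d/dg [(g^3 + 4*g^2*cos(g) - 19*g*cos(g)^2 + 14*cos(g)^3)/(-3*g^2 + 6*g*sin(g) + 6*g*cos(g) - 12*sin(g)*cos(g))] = (6*g^2*sin(g) - 2*g^2*cos(g) - g^2 + 4*g*sin(g) - 7*g*sin(2*g) - 12*g + 6*sin(2*g) + 35*cos(g)/2 - 7*cos(2*g)/2 - 7*cos(3*g)/2 - 7/2)/(3*(g - 2*sin(g))^2)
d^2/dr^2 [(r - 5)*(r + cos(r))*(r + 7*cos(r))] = -8*r^2*cos(r) - 32*r*sin(r) + 40*r*cos(r) - 14*r*cos(2*r) + 6*r + 80*sin(r) - 14*sin(2*r) + 16*cos(r) + 70*cos(2*r) - 10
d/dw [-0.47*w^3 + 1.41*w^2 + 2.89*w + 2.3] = -1.41*w^2 + 2.82*w + 2.89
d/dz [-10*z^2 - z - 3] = -20*z - 1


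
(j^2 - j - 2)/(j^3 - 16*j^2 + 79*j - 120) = (j^2 - j - 2)/(j^3 - 16*j^2 + 79*j - 120)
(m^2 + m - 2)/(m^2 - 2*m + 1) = (m + 2)/(m - 1)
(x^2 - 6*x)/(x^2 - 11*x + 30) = x/(x - 5)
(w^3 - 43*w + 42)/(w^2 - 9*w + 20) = (w^3 - 43*w + 42)/(w^2 - 9*w + 20)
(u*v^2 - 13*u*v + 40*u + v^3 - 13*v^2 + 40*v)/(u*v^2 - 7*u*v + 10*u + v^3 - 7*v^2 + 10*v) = (v - 8)/(v - 2)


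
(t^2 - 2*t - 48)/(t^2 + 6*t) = (t - 8)/t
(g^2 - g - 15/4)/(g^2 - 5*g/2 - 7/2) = (-4*g^2 + 4*g + 15)/(2*(-2*g^2 + 5*g + 7))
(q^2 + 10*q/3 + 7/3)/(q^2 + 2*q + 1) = (q + 7/3)/(q + 1)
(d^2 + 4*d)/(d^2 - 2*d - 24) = d/(d - 6)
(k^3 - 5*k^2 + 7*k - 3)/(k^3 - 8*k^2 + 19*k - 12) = (k - 1)/(k - 4)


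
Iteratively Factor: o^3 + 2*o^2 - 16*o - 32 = (o + 4)*(o^2 - 2*o - 8) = (o - 4)*(o + 4)*(o + 2)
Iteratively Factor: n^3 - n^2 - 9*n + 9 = (n + 3)*(n^2 - 4*n + 3) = (n - 1)*(n + 3)*(n - 3)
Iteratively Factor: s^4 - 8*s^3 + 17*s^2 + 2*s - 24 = (s - 2)*(s^3 - 6*s^2 + 5*s + 12) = (s - 2)*(s + 1)*(s^2 - 7*s + 12) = (s - 4)*(s - 2)*(s + 1)*(s - 3)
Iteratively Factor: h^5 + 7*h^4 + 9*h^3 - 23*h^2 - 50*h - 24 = (h + 3)*(h^4 + 4*h^3 - 3*h^2 - 14*h - 8) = (h + 1)*(h + 3)*(h^3 + 3*h^2 - 6*h - 8) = (h - 2)*(h + 1)*(h + 3)*(h^2 + 5*h + 4) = (h - 2)*(h + 1)*(h + 3)*(h + 4)*(h + 1)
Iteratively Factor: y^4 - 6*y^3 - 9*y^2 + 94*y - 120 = (y - 5)*(y^3 - y^2 - 14*y + 24) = (y - 5)*(y + 4)*(y^2 - 5*y + 6) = (y - 5)*(y - 3)*(y + 4)*(y - 2)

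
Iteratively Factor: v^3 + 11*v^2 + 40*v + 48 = (v + 4)*(v^2 + 7*v + 12) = (v + 4)^2*(v + 3)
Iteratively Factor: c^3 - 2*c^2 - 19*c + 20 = (c - 5)*(c^2 + 3*c - 4) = (c - 5)*(c + 4)*(c - 1)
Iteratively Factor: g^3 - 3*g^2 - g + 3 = (g - 3)*(g^2 - 1) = (g - 3)*(g + 1)*(g - 1)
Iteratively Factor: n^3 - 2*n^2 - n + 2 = (n - 2)*(n^2 - 1) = (n - 2)*(n + 1)*(n - 1)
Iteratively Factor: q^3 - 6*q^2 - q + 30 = (q - 3)*(q^2 - 3*q - 10) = (q - 3)*(q + 2)*(q - 5)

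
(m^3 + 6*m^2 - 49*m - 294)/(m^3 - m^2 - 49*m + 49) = (m + 6)/(m - 1)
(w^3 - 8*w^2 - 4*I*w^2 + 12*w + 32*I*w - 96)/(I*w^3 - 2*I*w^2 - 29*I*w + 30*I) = (-I*w^3 + w^2*(-4 + 8*I) + w*(32 - 12*I) + 96*I)/(w^3 - 2*w^2 - 29*w + 30)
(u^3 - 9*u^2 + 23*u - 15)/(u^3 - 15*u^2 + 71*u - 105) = (u - 1)/(u - 7)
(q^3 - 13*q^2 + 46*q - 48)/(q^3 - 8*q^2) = 1 - 5/q + 6/q^2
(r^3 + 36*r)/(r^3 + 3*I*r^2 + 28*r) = (r^2 + 36)/(r^2 + 3*I*r + 28)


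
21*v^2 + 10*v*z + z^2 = (3*v + z)*(7*v + z)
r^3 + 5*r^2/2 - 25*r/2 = r*(r - 5/2)*(r + 5)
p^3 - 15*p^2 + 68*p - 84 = (p - 7)*(p - 6)*(p - 2)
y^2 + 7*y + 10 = (y + 2)*(y + 5)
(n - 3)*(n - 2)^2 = n^3 - 7*n^2 + 16*n - 12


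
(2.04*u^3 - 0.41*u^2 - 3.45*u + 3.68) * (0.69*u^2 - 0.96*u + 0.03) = 1.4076*u^5 - 2.2413*u^4 - 1.9257*u^3 + 5.8389*u^2 - 3.6363*u + 0.1104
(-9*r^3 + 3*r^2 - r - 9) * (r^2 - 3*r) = -9*r^5 + 30*r^4 - 10*r^3 - 6*r^2 + 27*r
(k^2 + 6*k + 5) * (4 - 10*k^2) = -10*k^4 - 60*k^3 - 46*k^2 + 24*k + 20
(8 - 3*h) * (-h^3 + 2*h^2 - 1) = 3*h^4 - 14*h^3 + 16*h^2 + 3*h - 8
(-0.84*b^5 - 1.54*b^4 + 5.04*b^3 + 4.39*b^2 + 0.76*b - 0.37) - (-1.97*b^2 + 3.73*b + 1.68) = -0.84*b^5 - 1.54*b^4 + 5.04*b^3 + 6.36*b^2 - 2.97*b - 2.05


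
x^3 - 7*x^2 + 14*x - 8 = (x - 4)*(x - 2)*(x - 1)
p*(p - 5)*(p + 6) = p^3 + p^2 - 30*p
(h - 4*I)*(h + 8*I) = h^2 + 4*I*h + 32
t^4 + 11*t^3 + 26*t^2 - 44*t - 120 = (t - 2)*(t + 2)*(t + 5)*(t + 6)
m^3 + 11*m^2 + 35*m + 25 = (m + 1)*(m + 5)^2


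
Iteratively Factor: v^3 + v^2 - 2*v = (v + 2)*(v^2 - v) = (v - 1)*(v + 2)*(v)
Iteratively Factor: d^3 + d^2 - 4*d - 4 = (d - 2)*(d^2 + 3*d + 2) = (d - 2)*(d + 1)*(d + 2)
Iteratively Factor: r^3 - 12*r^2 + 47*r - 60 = (r - 3)*(r^2 - 9*r + 20) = (r - 4)*(r - 3)*(r - 5)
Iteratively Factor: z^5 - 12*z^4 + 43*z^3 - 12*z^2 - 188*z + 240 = (z - 4)*(z^4 - 8*z^3 + 11*z^2 + 32*z - 60) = (z - 5)*(z - 4)*(z^3 - 3*z^2 - 4*z + 12) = (z - 5)*(z - 4)*(z - 3)*(z^2 - 4) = (z - 5)*(z - 4)*(z - 3)*(z + 2)*(z - 2)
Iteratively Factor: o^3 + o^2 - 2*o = (o + 2)*(o^2 - o) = o*(o + 2)*(o - 1)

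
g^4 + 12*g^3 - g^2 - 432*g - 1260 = (g - 6)*(g + 5)*(g + 6)*(g + 7)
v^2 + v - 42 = (v - 6)*(v + 7)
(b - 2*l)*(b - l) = b^2 - 3*b*l + 2*l^2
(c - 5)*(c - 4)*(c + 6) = c^3 - 3*c^2 - 34*c + 120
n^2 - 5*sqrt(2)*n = n*(n - 5*sqrt(2))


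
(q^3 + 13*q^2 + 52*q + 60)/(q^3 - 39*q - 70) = (q + 6)/(q - 7)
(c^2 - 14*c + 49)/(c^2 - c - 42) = (c - 7)/(c + 6)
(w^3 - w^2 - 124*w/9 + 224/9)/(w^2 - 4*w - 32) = (w^2 - 5*w + 56/9)/(w - 8)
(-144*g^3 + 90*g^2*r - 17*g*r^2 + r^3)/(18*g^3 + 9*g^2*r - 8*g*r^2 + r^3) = (-8*g + r)/(g + r)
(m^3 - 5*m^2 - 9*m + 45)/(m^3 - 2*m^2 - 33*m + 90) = (m + 3)/(m + 6)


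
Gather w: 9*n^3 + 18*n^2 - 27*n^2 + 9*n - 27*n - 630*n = 9*n^3 - 9*n^2 - 648*n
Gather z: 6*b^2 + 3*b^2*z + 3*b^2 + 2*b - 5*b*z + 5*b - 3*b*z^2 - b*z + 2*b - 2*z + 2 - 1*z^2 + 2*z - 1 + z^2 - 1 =9*b^2 - 3*b*z^2 + 9*b + z*(3*b^2 - 6*b)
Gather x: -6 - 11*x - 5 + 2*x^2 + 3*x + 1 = 2*x^2 - 8*x - 10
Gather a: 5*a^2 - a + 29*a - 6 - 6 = 5*a^2 + 28*a - 12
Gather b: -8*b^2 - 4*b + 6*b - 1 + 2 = -8*b^2 + 2*b + 1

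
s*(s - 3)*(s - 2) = s^3 - 5*s^2 + 6*s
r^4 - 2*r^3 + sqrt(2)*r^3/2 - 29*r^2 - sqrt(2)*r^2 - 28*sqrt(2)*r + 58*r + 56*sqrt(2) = (r - 2)*(r - 4*sqrt(2))*(r + sqrt(2))*(r + 7*sqrt(2)/2)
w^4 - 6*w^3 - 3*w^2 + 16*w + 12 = (w - 6)*(w - 2)*(w + 1)^2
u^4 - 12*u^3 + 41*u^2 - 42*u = u*(u - 7)*(u - 3)*(u - 2)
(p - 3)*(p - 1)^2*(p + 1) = p^4 - 4*p^3 + 2*p^2 + 4*p - 3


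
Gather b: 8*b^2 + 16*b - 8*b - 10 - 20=8*b^2 + 8*b - 30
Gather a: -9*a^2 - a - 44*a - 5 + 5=-9*a^2 - 45*a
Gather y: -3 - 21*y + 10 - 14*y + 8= 15 - 35*y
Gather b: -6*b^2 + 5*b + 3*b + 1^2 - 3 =-6*b^2 + 8*b - 2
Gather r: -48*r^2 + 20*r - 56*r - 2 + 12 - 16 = -48*r^2 - 36*r - 6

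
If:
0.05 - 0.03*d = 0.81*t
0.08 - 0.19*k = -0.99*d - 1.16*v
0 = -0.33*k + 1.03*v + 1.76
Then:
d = 0.942760942760943 - 0.572696663605755*v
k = 3.12121212121212*v + 5.33333333333333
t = 0.0212109875409539*v + 0.0268113231076194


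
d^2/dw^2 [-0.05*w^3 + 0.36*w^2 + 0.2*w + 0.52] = 0.72 - 0.3*w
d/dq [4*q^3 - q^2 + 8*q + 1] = 12*q^2 - 2*q + 8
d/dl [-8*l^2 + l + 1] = 1 - 16*l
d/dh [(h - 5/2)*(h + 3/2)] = 2*h - 1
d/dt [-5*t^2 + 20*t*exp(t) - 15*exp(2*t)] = 20*t*exp(t) - 10*t - 30*exp(2*t) + 20*exp(t)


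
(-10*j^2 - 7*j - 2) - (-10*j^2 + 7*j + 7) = -14*j - 9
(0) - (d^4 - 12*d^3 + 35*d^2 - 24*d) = -d^4 + 12*d^3 - 35*d^2 + 24*d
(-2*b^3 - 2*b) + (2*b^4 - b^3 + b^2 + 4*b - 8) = 2*b^4 - 3*b^3 + b^2 + 2*b - 8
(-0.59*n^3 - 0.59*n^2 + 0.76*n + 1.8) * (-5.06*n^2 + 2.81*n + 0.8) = 2.9854*n^5 + 1.3275*n^4 - 5.9755*n^3 - 7.4444*n^2 + 5.666*n + 1.44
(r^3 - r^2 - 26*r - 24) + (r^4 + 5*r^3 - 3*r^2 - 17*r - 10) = r^4 + 6*r^3 - 4*r^2 - 43*r - 34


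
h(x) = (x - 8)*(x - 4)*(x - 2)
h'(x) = (x - 8)*(x - 4) + (x - 8)*(x - 2) + (x - 4)*(x - 2)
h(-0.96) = -131.55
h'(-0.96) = 85.64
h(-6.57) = -1319.82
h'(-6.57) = 369.45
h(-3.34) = -444.48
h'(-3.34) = 182.99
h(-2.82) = -355.68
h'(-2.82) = 158.82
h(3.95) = 0.39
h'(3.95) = -7.79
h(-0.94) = -129.84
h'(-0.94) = 84.97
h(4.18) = -1.50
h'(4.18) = -8.62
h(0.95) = -22.58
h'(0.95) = 32.11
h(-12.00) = -4480.00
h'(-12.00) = 824.00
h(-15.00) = -7429.00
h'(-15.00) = 1151.00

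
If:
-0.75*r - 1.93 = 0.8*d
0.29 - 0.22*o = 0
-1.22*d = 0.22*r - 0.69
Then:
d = 1.27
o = 1.32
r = -3.93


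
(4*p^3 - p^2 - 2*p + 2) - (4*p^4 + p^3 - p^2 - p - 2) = -4*p^4 + 3*p^3 - p + 4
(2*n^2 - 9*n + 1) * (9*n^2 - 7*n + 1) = 18*n^4 - 95*n^3 + 74*n^2 - 16*n + 1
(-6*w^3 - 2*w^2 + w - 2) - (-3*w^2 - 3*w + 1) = -6*w^3 + w^2 + 4*w - 3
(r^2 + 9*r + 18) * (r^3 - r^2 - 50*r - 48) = r^5 + 8*r^4 - 41*r^3 - 516*r^2 - 1332*r - 864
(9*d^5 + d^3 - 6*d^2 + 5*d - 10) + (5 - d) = 9*d^5 + d^3 - 6*d^2 + 4*d - 5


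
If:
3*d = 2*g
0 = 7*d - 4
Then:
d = 4/7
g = 6/7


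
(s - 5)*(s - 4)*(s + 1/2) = s^3 - 17*s^2/2 + 31*s/2 + 10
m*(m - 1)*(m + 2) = m^3 + m^2 - 2*m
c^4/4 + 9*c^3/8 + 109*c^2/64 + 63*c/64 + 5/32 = (c/4 + 1/2)*(c + 1/4)*(c + 1)*(c + 5/4)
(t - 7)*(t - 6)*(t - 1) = t^3 - 14*t^2 + 55*t - 42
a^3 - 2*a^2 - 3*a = a*(a - 3)*(a + 1)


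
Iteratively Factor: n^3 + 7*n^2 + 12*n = (n + 3)*(n^2 + 4*n) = n*(n + 3)*(n + 4)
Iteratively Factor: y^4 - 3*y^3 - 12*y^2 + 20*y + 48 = (y - 4)*(y^3 + y^2 - 8*y - 12) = (y - 4)*(y - 3)*(y^2 + 4*y + 4) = (y - 4)*(y - 3)*(y + 2)*(y + 2)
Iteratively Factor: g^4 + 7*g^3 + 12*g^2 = (g + 4)*(g^3 + 3*g^2) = g*(g + 4)*(g^2 + 3*g) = g*(g + 3)*(g + 4)*(g)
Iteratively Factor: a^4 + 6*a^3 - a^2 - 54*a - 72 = (a - 3)*(a^3 + 9*a^2 + 26*a + 24) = (a - 3)*(a + 2)*(a^2 + 7*a + 12) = (a - 3)*(a + 2)*(a + 4)*(a + 3)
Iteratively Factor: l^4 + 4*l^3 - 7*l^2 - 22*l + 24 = (l - 2)*(l^3 + 6*l^2 + 5*l - 12) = (l - 2)*(l + 3)*(l^2 + 3*l - 4) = (l - 2)*(l - 1)*(l + 3)*(l + 4)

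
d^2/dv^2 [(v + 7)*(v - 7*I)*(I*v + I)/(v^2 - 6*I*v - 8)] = (v^3*(16 + 42*I) + v^2*(342 + 384*I) + v*(2688 - 1044*I) - 1176 - 4352*I)/(v^6 - 18*I*v^5 - 132*v^4 + 504*I*v^3 + 1056*v^2 - 1152*I*v - 512)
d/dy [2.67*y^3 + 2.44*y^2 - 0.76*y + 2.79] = 8.01*y^2 + 4.88*y - 0.76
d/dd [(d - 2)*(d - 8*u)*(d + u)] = 3*d^2 - 14*d*u - 4*d - 8*u^2 + 14*u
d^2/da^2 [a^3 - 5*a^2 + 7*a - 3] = 6*a - 10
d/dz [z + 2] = 1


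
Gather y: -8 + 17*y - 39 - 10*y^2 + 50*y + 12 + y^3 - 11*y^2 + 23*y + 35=y^3 - 21*y^2 + 90*y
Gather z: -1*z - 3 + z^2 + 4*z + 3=z^2 + 3*z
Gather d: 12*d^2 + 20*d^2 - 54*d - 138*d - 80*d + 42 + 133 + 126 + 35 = 32*d^2 - 272*d + 336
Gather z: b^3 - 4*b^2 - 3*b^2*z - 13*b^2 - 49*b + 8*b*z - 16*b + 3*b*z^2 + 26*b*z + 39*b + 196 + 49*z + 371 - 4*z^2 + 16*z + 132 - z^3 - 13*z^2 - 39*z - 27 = b^3 - 17*b^2 - 26*b - z^3 + z^2*(3*b - 17) + z*(-3*b^2 + 34*b + 26) + 672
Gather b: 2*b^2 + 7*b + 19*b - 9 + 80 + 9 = 2*b^2 + 26*b + 80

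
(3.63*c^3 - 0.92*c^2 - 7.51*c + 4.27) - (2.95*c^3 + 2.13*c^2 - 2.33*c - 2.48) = 0.68*c^3 - 3.05*c^2 - 5.18*c + 6.75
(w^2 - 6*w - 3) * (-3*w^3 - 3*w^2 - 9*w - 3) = -3*w^5 + 15*w^4 + 18*w^3 + 60*w^2 + 45*w + 9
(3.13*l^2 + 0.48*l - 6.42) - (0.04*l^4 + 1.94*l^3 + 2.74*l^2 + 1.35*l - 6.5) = -0.04*l^4 - 1.94*l^3 + 0.39*l^2 - 0.87*l + 0.0800000000000001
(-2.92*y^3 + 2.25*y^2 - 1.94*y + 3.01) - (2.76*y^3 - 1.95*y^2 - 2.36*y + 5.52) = -5.68*y^3 + 4.2*y^2 + 0.42*y - 2.51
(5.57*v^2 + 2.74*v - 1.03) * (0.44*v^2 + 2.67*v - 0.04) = 2.4508*v^4 + 16.0775*v^3 + 6.6398*v^2 - 2.8597*v + 0.0412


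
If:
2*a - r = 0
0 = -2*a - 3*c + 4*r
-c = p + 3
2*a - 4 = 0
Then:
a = 2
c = 4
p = -7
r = 4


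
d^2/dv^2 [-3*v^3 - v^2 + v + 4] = -18*v - 2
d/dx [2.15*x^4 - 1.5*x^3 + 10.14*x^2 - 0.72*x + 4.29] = 8.6*x^3 - 4.5*x^2 + 20.28*x - 0.72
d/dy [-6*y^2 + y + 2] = 1 - 12*y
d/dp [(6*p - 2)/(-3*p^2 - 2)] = 6*(3*p^2 - 2*p - 2)/(9*p^4 + 12*p^2 + 4)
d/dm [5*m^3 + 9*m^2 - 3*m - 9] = 15*m^2 + 18*m - 3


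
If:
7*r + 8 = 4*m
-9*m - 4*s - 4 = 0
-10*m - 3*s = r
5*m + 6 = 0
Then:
No Solution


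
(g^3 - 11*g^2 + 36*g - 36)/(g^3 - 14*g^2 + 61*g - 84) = (g^2 - 8*g + 12)/(g^2 - 11*g + 28)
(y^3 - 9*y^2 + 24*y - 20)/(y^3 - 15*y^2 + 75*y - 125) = (y^2 - 4*y + 4)/(y^2 - 10*y + 25)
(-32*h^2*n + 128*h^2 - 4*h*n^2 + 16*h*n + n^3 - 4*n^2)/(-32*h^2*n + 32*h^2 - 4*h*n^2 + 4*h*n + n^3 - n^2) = (n - 4)/(n - 1)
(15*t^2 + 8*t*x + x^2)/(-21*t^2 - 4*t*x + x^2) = (5*t + x)/(-7*t + x)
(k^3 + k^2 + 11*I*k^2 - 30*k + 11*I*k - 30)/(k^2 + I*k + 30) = (k^2 + k*(1 + 5*I) + 5*I)/(k - 5*I)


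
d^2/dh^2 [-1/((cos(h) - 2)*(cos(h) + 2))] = 2*(2*sin(h)^4 - 9*sin(h)^2 + 3)/((cos(h) - 2)^3*(cos(h) + 2)^3)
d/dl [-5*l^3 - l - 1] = -15*l^2 - 1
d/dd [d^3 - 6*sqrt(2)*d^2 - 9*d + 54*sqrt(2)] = 3*d^2 - 12*sqrt(2)*d - 9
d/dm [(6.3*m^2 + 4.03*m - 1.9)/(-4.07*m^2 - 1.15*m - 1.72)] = (9.1571*m^2 - 37.138*m - 9.1166)/(16.5649*m^4 + 9.361*m^3 + 15.3233*m^2 + 3.956*m + 2.9584)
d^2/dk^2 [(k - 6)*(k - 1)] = 2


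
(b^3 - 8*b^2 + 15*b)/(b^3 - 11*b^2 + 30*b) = (b - 3)/(b - 6)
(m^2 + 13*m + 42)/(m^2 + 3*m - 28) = (m + 6)/(m - 4)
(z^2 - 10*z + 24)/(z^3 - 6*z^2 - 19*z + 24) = (z^2 - 10*z + 24)/(z^3 - 6*z^2 - 19*z + 24)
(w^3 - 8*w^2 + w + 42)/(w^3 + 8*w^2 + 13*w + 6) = (w^3 - 8*w^2 + w + 42)/(w^3 + 8*w^2 + 13*w + 6)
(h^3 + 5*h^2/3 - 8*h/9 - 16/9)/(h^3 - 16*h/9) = (3*h^2 + h - 4)/(h*(3*h - 4))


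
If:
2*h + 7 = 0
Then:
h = -7/2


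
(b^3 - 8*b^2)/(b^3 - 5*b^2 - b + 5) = b^2*(b - 8)/(b^3 - 5*b^2 - b + 5)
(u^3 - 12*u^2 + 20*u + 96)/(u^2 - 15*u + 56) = (u^2 - 4*u - 12)/(u - 7)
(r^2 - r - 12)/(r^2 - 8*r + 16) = (r + 3)/(r - 4)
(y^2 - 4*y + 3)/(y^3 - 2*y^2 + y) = (y - 3)/(y*(y - 1))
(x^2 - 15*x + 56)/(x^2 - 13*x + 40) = (x - 7)/(x - 5)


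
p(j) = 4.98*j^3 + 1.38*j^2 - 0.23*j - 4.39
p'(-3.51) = 174.14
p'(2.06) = 68.85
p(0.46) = -3.72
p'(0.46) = 4.20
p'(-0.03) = -0.30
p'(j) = 14.94*j^2 + 2.76*j - 0.23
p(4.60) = 508.49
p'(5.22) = 421.27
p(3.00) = 141.80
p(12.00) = 8797.01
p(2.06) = 44.53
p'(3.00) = 142.51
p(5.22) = 740.35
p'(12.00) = 2184.25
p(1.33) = 9.46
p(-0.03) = -4.38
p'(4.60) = 328.60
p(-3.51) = -201.93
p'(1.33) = 29.87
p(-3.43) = -188.33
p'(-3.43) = 166.07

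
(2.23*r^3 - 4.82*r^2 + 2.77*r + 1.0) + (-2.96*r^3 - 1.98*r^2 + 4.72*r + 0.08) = -0.73*r^3 - 6.8*r^2 + 7.49*r + 1.08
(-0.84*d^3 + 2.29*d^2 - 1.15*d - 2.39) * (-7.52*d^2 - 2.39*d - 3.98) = 6.3168*d^5 - 15.2132*d^4 + 6.5181*d^3 + 11.6071*d^2 + 10.2891*d + 9.5122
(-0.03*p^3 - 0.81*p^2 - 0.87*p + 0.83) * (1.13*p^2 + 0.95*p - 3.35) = -0.0339*p^5 - 0.9438*p^4 - 1.6521*p^3 + 2.8249*p^2 + 3.703*p - 2.7805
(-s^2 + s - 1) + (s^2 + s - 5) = 2*s - 6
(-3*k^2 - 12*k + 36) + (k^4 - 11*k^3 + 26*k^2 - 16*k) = k^4 - 11*k^3 + 23*k^2 - 28*k + 36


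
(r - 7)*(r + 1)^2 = r^3 - 5*r^2 - 13*r - 7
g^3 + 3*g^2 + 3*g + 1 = (g + 1)^3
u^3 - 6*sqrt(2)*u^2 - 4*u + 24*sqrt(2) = (u - 2)*(u + 2)*(u - 6*sqrt(2))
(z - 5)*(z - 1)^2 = z^3 - 7*z^2 + 11*z - 5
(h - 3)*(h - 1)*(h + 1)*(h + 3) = h^4 - 10*h^2 + 9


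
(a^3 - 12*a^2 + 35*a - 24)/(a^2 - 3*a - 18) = (-a^3 + 12*a^2 - 35*a + 24)/(-a^2 + 3*a + 18)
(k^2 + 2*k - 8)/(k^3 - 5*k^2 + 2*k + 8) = (k + 4)/(k^2 - 3*k - 4)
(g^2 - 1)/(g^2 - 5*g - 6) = (g - 1)/(g - 6)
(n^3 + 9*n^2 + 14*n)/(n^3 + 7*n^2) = (n + 2)/n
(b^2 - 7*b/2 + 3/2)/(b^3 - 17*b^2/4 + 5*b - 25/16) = 8*(b - 3)/(8*b^2 - 30*b + 25)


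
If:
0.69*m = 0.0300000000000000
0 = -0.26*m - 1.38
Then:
No Solution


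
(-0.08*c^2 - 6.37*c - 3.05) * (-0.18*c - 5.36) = 0.0144*c^3 + 1.5754*c^2 + 34.6922*c + 16.348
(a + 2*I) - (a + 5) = -5 + 2*I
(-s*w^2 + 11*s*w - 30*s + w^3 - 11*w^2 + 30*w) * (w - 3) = -s*w^3 + 14*s*w^2 - 63*s*w + 90*s + w^4 - 14*w^3 + 63*w^2 - 90*w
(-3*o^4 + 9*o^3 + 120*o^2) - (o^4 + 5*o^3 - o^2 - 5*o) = -4*o^4 + 4*o^3 + 121*o^2 + 5*o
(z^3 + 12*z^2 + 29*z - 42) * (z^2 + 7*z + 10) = z^5 + 19*z^4 + 123*z^3 + 281*z^2 - 4*z - 420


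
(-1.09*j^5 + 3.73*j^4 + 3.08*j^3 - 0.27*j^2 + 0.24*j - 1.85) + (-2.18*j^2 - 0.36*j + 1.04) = -1.09*j^5 + 3.73*j^4 + 3.08*j^3 - 2.45*j^2 - 0.12*j - 0.81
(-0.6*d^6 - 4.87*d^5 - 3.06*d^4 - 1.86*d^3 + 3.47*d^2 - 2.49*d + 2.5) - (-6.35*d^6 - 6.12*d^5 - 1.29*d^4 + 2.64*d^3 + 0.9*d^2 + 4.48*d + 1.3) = 5.75*d^6 + 1.25*d^5 - 1.77*d^4 - 4.5*d^3 + 2.57*d^2 - 6.97*d + 1.2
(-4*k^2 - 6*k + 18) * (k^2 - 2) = -4*k^4 - 6*k^3 + 26*k^2 + 12*k - 36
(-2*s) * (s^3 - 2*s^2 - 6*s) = -2*s^4 + 4*s^3 + 12*s^2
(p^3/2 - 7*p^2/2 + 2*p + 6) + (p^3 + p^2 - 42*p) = 3*p^3/2 - 5*p^2/2 - 40*p + 6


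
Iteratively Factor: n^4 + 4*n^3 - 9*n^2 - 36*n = (n + 3)*(n^3 + n^2 - 12*n) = (n + 3)*(n + 4)*(n^2 - 3*n) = n*(n + 3)*(n + 4)*(n - 3)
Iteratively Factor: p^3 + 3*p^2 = (p)*(p^2 + 3*p) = p*(p + 3)*(p)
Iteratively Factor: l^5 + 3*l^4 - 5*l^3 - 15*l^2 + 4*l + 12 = (l - 1)*(l^4 + 4*l^3 - l^2 - 16*l - 12) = (l - 1)*(l + 2)*(l^3 + 2*l^2 - 5*l - 6) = (l - 1)*(l + 2)*(l + 3)*(l^2 - l - 2) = (l - 1)*(l + 1)*(l + 2)*(l + 3)*(l - 2)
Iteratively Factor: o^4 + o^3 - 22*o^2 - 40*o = (o)*(o^3 + o^2 - 22*o - 40) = o*(o + 2)*(o^2 - o - 20) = o*(o + 2)*(o + 4)*(o - 5)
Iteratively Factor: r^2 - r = (r)*(r - 1)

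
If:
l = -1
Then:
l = -1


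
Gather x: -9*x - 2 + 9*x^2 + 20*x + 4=9*x^2 + 11*x + 2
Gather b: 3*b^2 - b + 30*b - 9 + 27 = 3*b^2 + 29*b + 18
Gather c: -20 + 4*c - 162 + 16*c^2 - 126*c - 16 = 16*c^2 - 122*c - 198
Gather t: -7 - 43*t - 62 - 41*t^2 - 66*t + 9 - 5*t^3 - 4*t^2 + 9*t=-5*t^3 - 45*t^2 - 100*t - 60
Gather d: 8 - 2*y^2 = 8 - 2*y^2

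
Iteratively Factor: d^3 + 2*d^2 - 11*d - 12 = (d + 1)*(d^2 + d - 12) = (d + 1)*(d + 4)*(d - 3)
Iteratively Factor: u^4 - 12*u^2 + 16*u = (u - 2)*(u^3 + 2*u^2 - 8*u) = (u - 2)^2*(u^2 + 4*u) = (u - 2)^2*(u + 4)*(u)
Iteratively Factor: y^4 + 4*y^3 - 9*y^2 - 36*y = (y)*(y^3 + 4*y^2 - 9*y - 36) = y*(y - 3)*(y^2 + 7*y + 12) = y*(y - 3)*(y + 3)*(y + 4)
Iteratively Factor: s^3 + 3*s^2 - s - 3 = (s - 1)*(s^2 + 4*s + 3) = (s - 1)*(s + 1)*(s + 3)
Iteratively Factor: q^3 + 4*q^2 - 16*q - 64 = (q + 4)*(q^2 - 16) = (q - 4)*(q + 4)*(q + 4)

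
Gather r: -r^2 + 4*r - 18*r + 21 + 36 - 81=-r^2 - 14*r - 24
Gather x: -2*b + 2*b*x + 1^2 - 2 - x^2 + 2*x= -2*b - x^2 + x*(2*b + 2) - 1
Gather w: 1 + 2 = 3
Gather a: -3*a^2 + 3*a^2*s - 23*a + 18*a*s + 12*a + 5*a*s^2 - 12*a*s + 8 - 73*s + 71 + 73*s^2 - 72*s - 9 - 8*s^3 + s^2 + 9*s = a^2*(3*s - 3) + a*(5*s^2 + 6*s - 11) - 8*s^3 + 74*s^2 - 136*s + 70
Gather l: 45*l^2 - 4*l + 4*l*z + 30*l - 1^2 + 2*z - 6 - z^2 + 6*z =45*l^2 + l*(4*z + 26) - z^2 + 8*z - 7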